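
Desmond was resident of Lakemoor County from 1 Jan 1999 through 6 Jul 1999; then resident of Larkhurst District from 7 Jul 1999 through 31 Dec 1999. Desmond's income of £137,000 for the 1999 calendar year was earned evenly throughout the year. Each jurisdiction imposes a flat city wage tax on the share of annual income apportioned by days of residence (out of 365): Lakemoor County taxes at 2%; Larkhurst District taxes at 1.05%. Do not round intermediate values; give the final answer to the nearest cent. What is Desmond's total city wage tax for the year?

Lakemoor County, 1 Jan – 6 Jul 1999: 187 days → £137,000 × 2% × 187/365 = £1,403.7808
Larkhurst District, 7 Jul – 31 Dec 1999: 178 days → £137,000 × 1.05% × 178/365 = £701.5151
Total = £2,105.2959

£2,105.30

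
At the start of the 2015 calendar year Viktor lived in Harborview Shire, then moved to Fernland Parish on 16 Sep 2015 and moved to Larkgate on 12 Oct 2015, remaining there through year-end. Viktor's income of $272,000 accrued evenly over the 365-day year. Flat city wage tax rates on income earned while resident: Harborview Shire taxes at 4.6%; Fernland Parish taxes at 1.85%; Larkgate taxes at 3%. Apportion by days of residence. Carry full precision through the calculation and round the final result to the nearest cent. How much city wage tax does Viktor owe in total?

$11,013.39

Harborview Shire, 1 Jan – 15 Sep 2015: 258 days → $272,000 × 4.6% × 258/365 = $8,844.0986
Fernland Parish, 16 Sep – 11 Oct 2015: 26 days → $272,000 × 1.85% × 26/365 = $358.4438
Larkgate, 12 Oct – 31 Dec 2015: 81 days → $272,000 × 3% × 81/365 = $1,810.8493
Total = $11,013.3918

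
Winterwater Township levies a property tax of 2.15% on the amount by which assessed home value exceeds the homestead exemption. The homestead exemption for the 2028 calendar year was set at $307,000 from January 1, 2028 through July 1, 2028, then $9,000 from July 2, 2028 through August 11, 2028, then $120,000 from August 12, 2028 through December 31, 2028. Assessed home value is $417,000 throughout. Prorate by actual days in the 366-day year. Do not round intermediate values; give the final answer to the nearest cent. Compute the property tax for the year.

January 1 – July 1, 2028: 183 days, exemption $307,000 → ($417,000 − $307,000) × 2.15% × 183/366 = $1,182.5000
July 2 – August 11, 2028: 41 days, exemption $9,000 → ($417,000 − $9,000) × 2.15% × 41/366 = $982.6557
August 12 – December 31, 2028: 142 days, exemption $120,000 → ($417,000 − $120,000) × 2.15% × 142/366 = $2,477.4344
Total = $4,642.5902

$4,642.59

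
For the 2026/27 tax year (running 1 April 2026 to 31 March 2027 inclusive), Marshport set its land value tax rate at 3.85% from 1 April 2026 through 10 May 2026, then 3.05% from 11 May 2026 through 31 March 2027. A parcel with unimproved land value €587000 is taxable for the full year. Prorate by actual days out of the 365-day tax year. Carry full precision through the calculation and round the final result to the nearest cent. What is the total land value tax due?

€18418.13

1 April – 10 May 2026: 40 days at 3.85% → €587000 × 3.85% × 40/365 = €2476.6575
11 May 2026 – 31 March 2027: 325 days at 3.05% → €587000 × 3.05% × 325/365 = €15941.4726
Total = €18418.1301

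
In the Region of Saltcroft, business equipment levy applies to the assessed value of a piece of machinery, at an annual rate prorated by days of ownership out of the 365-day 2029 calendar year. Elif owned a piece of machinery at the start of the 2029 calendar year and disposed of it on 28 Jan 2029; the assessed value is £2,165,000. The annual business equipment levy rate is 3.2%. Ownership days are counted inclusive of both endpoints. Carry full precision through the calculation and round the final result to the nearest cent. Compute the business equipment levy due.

£5,314.63

Days held (1 Jan – 28 Jan 2029): 28 out of 365
Tax = £2,165,000 × 3.2% × 28/365 = £5,314.6301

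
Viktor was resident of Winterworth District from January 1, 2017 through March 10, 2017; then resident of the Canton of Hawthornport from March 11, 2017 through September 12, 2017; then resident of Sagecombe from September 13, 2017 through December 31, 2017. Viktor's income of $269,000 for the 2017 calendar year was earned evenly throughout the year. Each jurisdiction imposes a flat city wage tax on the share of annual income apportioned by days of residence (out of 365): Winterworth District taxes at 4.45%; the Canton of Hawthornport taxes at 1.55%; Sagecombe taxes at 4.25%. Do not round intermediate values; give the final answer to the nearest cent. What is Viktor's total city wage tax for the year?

$7,833.06

Winterworth District, January 1 – March 10, 2017: 69 days → $269,000 × 4.45% × 69/365 = $2,262.9164
The Canton of Hawthornport, March 11 – September 12, 2017: 186 days → $269,000 × 1.55% × 186/365 = $2,124.7315
Sagecombe, September 13 – December 31, 2017: 110 days → $269,000 × 4.25% × 110/365 = $3,445.4110
Total = $7,833.0589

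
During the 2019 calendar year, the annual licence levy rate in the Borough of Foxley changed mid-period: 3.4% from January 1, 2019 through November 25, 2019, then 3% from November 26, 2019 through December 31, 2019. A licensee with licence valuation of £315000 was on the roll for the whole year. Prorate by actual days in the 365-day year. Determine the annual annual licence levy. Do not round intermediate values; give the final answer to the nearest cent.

£10585.73

January 1 – November 25, 2019: 329 days at 3.4% → £315000 × 3.4% × 329/365 = £9653.6712
November 26 – December 31, 2019: 36 days at 3% → £315000 × 3% × 36/365 = £932.0548
Total = £10585.7260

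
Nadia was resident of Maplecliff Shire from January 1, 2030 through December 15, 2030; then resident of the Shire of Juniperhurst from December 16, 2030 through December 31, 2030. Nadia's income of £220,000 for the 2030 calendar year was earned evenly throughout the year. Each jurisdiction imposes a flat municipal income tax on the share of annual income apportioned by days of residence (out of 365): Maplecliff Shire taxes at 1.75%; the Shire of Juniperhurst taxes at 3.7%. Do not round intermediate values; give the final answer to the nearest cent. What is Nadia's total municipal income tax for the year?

£4,038.05

Maplecliff Shire, January 1 – December 15, 2030: 349 days → £220,000 × 1.75% × 349/365 = £3,681.2329
The Shire of Juniperhurst, December 16 – December 31, 2030: 16 days → £220,000 × 3.7% × 16/365 = £356.8219
Total = £4,038.0548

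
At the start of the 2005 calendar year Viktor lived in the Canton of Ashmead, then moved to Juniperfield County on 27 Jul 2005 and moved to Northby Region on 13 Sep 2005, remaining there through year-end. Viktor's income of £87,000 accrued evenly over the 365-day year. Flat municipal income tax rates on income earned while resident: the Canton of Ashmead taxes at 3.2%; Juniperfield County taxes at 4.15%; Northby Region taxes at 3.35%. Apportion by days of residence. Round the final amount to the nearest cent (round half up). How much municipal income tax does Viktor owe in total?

£2,932.02

The Canton of Ashmead, 1 Jan – 26 Jul 2005: 207 days → £87,000 × 3.2% × 207/365 = £1,578.8712
Juniperfield County, 27 Jul – 12 Sep 2005: 48 days → £87,000 × 4.15% × 48/365 = £474.8055
Northby Region, 13 Sep – 31 Dec 2005: 110 days → £87,000 × 3.35% × 110/365 = £878.3425
Total = £2,932.0192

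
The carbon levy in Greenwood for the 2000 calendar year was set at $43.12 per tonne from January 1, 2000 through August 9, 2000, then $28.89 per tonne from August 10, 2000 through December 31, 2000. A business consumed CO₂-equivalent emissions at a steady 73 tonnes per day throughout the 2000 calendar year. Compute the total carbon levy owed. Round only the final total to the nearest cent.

January 1 – August 9, 2000: 222 days × 73 tonnes/day = 16,206 tonnes at $43.12/tonne → $698802.72
August 10 – December 31, 2000: 144 days × 73 tonnes/day = 10,512 tonnes at $28.89/tonne → $303691.68

$1002494.40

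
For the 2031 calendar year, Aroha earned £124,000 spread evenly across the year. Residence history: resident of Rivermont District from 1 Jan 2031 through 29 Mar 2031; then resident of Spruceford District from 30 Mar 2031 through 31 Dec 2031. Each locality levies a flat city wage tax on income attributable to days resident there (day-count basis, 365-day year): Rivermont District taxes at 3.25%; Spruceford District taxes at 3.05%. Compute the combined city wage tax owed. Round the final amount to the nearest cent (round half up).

£3,841.79

Rivermont District, 1 Jan – 29 Mar 2031: 88 days → £124,000 × 3.25% × 88/365 = £971.6164
Spruceford District, 30 Mar – 31 Dec 2031: 277 days → £124,000 × 3.05% × 277/365 = £2,870.1753
Total = £3,841.7918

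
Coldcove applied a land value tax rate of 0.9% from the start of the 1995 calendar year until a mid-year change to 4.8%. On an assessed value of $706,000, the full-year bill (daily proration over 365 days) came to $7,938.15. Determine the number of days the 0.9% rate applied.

Let d = days at the first rate; then 365 − d days at the second rate.
$706,000 × [0.9%·d + 4.8%·(365−d)] / 365 = $7,938.15
Solving gives d = 344, so the new rate took effect on December 11, 1995.

344 days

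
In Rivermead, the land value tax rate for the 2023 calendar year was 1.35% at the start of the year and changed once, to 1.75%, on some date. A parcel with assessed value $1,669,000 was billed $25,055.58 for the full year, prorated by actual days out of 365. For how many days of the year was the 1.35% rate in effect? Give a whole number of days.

227 days

Let d = days at the first rate; then 365 − d days at the second rate.
$1,669,000 × [1.35%·d + 1.75%·(365−d)] / 365 = $25,055.58
Solving gives d = 227, so the new rate took effect on August 16, 2023.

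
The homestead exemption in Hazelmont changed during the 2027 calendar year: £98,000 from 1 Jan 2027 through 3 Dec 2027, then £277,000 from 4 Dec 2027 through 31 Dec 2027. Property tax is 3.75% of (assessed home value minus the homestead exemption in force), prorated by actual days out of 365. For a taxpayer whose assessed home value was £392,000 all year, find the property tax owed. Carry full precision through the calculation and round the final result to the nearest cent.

1 Jan – 3 Dec 2027: 337 days, exemption £98,000 → (£392,000 − £98,000) × 3.75% × 337/365 = £10,179.2466
4 Dec – 31 Dec 2027: 28 days, exemption £277,000 → (£392,000 − £277,000) × 3.75% × 28/365 = £330.8219
Total = £10,510.0685

£10,510.07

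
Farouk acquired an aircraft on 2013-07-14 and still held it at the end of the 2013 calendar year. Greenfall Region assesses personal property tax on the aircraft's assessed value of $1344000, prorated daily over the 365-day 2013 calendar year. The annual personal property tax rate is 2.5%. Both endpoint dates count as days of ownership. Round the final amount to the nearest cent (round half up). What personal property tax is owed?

$15741.37

Days held (2013-07-14 to 2013-12-31): 171 out of 365
Tax = $1344000 × 2.5% × 171/365 = $15741.3699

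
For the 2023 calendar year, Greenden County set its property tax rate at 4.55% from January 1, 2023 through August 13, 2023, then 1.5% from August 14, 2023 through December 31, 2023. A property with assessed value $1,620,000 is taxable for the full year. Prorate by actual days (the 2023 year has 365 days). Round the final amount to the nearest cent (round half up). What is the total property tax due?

$54,758.22

January 1 – August 13, 2023: 225 days at 4.55% → $1,620,000 × 4.55% × 225/365 = $45,437.6712
August 14 – December 31, 2023: 140 days at 1.5% → $1,620,000 × 1.5% × 140/365 = $9,320.5479
Total = $54,758.2192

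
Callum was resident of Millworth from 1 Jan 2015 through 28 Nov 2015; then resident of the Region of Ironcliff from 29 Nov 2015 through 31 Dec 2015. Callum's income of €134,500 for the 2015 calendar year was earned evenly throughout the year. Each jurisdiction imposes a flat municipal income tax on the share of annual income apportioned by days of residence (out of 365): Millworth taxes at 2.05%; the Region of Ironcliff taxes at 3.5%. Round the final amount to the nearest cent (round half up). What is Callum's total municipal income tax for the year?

€2,933.57

Millworth, 1 Jan – 28 Nov 2015: 332 days → €134,500 × 2.05% × 332/365 = €2,507.9644
The Region of Ironcliff, 29 Nov – 31 Dec 2015: 33 days → €134,500 × 3.5% × 33/365 = €425.6096
Total = €2,933.5740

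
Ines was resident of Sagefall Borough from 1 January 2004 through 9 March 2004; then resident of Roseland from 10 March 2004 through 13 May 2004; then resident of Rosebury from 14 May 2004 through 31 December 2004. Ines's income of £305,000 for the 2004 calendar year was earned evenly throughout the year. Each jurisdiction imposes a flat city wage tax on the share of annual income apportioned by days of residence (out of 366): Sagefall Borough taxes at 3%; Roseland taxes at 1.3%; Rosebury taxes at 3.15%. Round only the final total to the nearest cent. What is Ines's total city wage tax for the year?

£8,519.17

Sagefall Borough, 1 January – 9 March 2004: 69 days → £305,000 × 3% × 69/366 = £1,725.0000
Roseland, 10 March – 13 May 2004: 65 days → £305,000 × 1.3% × 65/366 = £704.1667
Rosebury, 14 May – 31 December 2004: 232 days → £305,000 × 3.15% × 232/366 = £6,090.0000
Total = £8,519.1667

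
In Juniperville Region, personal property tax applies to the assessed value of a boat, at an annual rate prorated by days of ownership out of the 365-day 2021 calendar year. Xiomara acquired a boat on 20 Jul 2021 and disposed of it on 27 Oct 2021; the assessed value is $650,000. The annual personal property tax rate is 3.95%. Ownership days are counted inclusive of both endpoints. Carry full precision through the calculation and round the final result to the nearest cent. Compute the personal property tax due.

Days held (20 Jul – 27 Oct 2021): 100 out of 365
Tax = $650,000 × 3.95% × 100/365 = $7,034.2466

$7,034.25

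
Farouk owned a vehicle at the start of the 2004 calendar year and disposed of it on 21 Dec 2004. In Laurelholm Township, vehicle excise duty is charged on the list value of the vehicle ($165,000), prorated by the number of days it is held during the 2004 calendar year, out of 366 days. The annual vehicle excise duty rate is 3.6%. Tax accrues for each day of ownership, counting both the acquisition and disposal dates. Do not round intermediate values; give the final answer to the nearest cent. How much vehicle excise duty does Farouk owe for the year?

$5,777.70

Days held (1 Jan – 21 Dec 2004): 356 out of 366
Tax = $165,000 × 3.6% × 356/366 = $5,777.7049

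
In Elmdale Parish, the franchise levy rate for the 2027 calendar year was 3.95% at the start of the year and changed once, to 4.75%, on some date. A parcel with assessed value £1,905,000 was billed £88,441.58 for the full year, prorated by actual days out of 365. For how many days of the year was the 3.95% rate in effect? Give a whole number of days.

Let d = days at the first rate; then 365 − d days at the second rate.
£1,905,000 × [3.95%·d + 4.75%·(365−d)] / 365 = £88,441.58
Solving gives d = 49, so the new rate took effect on February 19, 2027.

49 days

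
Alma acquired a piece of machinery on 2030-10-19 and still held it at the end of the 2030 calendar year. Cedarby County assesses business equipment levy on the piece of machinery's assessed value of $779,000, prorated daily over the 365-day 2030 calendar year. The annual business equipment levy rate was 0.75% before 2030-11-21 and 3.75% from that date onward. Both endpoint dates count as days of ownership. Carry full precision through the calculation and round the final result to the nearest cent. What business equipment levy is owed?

2030-10-19 to 2030-11-20: 33 days at 0.75% → $779,000 × 0.75% × 33/365 = $528.2260
2030-11-21 to 2030-12-31: 41 days at 3.75% → $779,000 × 3.75% × 41/365 = $3,281.4041
Total = $3,809.6301

$3,809.63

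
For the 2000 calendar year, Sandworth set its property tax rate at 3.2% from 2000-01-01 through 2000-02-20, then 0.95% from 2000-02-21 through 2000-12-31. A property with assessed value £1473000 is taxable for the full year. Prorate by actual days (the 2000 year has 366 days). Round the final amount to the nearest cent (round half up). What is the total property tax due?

£18611.72

2000-01-01 to 2000-02-20: 51 days at 3.2% → £1473000 × 3.2% × 51/366 = £6568.1311
2000-02-21 to 2000-12-31: 315 days at 0.95% → £1473000 × 0.95% × 315/366 = £12043.5861
Total = £18611.7172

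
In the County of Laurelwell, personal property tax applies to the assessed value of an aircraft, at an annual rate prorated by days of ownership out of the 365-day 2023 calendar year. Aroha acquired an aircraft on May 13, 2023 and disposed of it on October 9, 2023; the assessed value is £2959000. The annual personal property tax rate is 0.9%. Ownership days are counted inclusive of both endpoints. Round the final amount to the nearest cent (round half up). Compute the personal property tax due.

Days held (May 13 – October 9, 2023): 150 out of 365
Tax = £2959000 × 0.9% × 150/365 = £10944.2466

£10944.25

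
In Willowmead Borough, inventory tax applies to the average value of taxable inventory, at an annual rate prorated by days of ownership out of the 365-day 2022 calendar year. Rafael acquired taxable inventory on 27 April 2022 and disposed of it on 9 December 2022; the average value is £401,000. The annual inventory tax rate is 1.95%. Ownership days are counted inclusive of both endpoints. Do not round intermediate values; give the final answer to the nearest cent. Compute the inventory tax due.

£4,863.09

Days held (27 April – 9 December 2022): 227 out of 365
Tax = £401,000 × 1.95% × 227/365 = £4,863.0863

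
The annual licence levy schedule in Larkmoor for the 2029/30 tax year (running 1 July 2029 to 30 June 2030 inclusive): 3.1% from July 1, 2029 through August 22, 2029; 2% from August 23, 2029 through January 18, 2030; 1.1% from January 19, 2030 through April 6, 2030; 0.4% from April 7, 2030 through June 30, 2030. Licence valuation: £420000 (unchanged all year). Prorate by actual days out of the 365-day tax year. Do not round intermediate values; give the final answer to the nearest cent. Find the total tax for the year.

£6698.14

July 1 – August 22, 2029: 53 days at 3.1% → £420000 × 3.1% × 53/365 = £1890.5753
August 23, 2029 – January 18, 2030: 149 days at 2% → £420000 × 2% × 149/365 = £3429.0411
January 19 – April 6, 2030: 78 days at 1.1% → £420000 × 1.1% × 78/365 = £987.2877
April 7 – June 30, 2030: 85 days at 0.4% → £420000 × 0.4% × 85/365 = £391.2329
Total = £6698.1370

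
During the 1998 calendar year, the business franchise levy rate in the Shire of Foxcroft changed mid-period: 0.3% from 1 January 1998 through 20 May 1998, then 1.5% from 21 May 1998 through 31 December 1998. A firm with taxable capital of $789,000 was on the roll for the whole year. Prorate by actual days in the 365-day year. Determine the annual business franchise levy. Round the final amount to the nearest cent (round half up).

1 January – 20 May 1998: 140 days at 0.3% → $789,000 × 0.3% × 140/365 = $907.8904
21 May – 31 December 1998: 225 days at 1.5% → $789,000 × 1.5% × 225/365 = $7,295.5479
Total = $8,203.4384

$8,203.44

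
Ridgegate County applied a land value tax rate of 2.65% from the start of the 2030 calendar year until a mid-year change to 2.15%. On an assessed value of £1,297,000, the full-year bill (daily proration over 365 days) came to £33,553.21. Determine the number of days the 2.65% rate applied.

Let d = days at the first rate; then 365 − d days at the second rate.
£1,297,000 × [2.65%·d + 2.15%·(365−d)] / 365 = £33,553.21
Solving gives d = 319, so the new rate took effect on November 16, 2030.

319 days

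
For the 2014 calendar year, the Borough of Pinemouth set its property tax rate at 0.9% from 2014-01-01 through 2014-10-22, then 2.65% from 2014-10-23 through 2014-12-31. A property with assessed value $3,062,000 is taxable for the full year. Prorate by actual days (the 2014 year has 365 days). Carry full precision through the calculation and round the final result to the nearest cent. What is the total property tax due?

2014-01-01 to 2014-10-22: 295 days at 0.9% → $3,062,000 × 0.9% × 295/365 = $22,272.9041
2014-10-23 to 2014-12-31: 70 days at 2.65% → $3,062,000 × 2.65% × 70/365 = $15,561.6712
Total = $37,834.5753

$37,834.58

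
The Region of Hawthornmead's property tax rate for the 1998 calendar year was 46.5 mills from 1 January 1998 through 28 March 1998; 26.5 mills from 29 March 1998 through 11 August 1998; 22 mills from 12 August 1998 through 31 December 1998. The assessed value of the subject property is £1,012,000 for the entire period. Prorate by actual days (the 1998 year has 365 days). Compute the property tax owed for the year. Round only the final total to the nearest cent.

1 January – 28 March 1998: 87 days at 46.5 mills → £1,012,000 × 4.65% × 87/365 = £11,216.5644
29 March – 11 August 1998: 136 days at 26.5 mills → £1,012,000 × 2.65% × 136/365 = £9,992.4603
12 August – 31 December 1998: 142 days at 22 mills → £1,012,000 × 2.2% × 142/365 = £8,661.6110
Total = £29,870.6356

£29,870.64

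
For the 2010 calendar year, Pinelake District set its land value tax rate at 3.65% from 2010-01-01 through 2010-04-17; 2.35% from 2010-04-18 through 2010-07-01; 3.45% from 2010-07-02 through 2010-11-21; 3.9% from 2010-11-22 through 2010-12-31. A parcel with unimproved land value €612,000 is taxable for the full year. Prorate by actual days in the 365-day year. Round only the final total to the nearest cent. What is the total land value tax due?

2010-01-01 to 2010-04-17: 107 days at 3.65% → €612,000 × 3.65% × 107/365 = €6,548.4000
2010-04-18 to 2010-07-01: 75 days at 2.35% → €612,000 × 2.35% × 75/365 = €2,955.2055
2010-07-02 to 2010-11-21: 143 days at 3.45% → €612,000 × 3.45% × 143/365 = €8,272.0603
2010-11-22 to 2010-12-31: 40 days at 3.9% → €612,000 × 3.9% × 40/365 = €2,615.6712
Total = €20,391.3370

€20,391.34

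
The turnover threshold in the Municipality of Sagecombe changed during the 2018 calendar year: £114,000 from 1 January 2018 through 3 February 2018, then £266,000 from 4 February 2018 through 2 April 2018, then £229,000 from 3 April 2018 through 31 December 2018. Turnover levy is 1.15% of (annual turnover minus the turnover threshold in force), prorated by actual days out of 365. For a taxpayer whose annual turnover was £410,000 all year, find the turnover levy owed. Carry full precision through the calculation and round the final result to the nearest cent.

1 January – 3 February 2018: 34 days, exemption £114,000 → (£410,000 − £114,000) × 1.15% × 34/365 = £317.0849
4 February – 2 April 2018: 58 days, exemption £266,000 → (£410,000 − £266,000) × 1.15% × 58/365 = £263.1452
3 April – 31 December 2018: 273 days, exemption £229,000 → (£410,000 − £229,000) × 1.15% × 273/365 = £1,556.8479
Total = £2,137.0781

£2,137.08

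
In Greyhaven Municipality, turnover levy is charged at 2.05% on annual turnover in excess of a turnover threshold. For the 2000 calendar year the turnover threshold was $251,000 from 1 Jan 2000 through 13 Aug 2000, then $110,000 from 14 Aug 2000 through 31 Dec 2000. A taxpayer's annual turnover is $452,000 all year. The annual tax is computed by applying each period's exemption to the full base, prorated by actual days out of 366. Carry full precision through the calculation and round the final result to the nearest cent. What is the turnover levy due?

1 Jan – 13 Aug 2000: 226 days, exemption $251,000 → ($452,000 − $251,000) × 2.05% × 226/366 = $2,544.3525
14 Aug – 31 Dec 2000: 140 days, exemption $110,000 → ($452,000 − $110,000) × 2.05% × 140/366 = $2,681.8033
Total = $5,226.1557

$5,226.16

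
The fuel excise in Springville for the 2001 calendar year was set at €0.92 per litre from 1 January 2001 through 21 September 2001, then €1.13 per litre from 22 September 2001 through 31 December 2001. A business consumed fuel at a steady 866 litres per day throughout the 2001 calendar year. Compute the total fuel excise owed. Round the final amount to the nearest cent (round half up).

1 January – 21 September 2001: 264 days × 866 litres/day = 228,624 litres at €0.92/litre → €210334.08
22 September – 31 December 2001: 101 days × 866 litres/day = 87,466 litres at €1.13/litre → €98836.58

€309170.66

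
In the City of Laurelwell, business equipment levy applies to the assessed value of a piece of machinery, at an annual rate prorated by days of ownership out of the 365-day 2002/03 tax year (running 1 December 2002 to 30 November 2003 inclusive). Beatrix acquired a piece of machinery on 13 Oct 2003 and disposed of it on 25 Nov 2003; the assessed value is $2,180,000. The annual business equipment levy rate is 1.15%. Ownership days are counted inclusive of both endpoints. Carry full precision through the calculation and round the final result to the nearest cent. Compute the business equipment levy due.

$3,022.14

Days held (13 Oct – 25 Nov 2003): 44 out of 365
Tax = $2,180,000 × 1.15% × 44/365 = $3,022.1370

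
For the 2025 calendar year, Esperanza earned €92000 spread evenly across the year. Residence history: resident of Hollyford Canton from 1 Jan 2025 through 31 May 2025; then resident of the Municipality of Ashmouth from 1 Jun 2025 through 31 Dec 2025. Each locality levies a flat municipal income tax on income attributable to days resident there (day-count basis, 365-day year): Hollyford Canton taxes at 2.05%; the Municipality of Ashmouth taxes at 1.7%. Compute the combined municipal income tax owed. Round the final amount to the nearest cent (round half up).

€1697.21

Hollyford Canton, 1 Jan – 31 May 2025: 151 days → €92000 × 2.05% × 151/365 = €780.2356
The Municipality of Ashmouth, 1 Jun – 31 Dec 2025: 214 days → €92000 × 1.7% × 214/365 = €916.9753
Total = €1697.2110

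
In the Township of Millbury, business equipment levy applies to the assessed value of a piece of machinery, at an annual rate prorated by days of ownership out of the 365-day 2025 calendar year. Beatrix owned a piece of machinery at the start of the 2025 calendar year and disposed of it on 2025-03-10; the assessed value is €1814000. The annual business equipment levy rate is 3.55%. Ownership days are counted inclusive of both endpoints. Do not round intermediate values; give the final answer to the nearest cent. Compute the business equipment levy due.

Days held (2025-01-01 to 2025-03-10): 69 out of 365
Tax = €1814000 × 3.55% × 69/365 = €12173.6795

€12173.68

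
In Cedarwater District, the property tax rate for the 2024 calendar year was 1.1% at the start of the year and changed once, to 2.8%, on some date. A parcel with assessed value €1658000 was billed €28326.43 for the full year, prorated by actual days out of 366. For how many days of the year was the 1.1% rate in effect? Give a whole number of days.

Let d = days at the first rate; then 366 − d days at the second rate.
€1658000 × [1.1%·d + 2.8%·(366−d)] / 366 = €28326.43
Solving gives d = 235, so the new rate took effect on August 23, 2024.

235 days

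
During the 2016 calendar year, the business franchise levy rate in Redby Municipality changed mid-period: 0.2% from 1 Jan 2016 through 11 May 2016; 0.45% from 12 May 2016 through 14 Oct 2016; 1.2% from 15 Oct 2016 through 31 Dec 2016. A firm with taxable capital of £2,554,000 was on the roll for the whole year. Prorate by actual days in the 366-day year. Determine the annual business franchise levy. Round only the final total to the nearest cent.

1 Jan – 11 May 2016: 132 days at 0.2% → £2,554,000 × 0.2% × 132/366 = £1,842.2295
12 May – 14 Oct 2016: 156 days at 0.45% → £2,554,000 × 0.45% × 156/366 = £4,898.6557
15 Oct – 31 Dec 2016: 78 days at 1.2% → £2,554,000 × 1.2% × 78/366 = £6,531.5410
Total = £13,272.4262

£13,272.43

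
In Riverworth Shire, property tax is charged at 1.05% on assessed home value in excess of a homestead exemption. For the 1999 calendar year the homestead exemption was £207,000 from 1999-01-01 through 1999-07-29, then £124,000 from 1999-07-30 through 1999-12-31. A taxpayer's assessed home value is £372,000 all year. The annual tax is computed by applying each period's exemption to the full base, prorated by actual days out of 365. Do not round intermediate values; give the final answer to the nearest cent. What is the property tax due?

£2,102.59

1999-01-01 to 1999-07-29: 210 days, exemption £207,000 → (£372,000 − £207,000) × 1.05% × 210/365 = £996.7808
1999-07-30 to 1999-12-31: 155 days, exemption £124,000 → (£372,000 − £124,000) × 1.05% × 155/365 = £1,105.8082
Total = £2,102.5890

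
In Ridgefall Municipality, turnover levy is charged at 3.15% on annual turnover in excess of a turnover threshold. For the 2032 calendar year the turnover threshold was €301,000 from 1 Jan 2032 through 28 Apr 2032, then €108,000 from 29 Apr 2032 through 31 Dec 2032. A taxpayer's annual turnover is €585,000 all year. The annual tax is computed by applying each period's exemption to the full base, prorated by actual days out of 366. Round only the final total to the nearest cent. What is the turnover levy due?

1 Jan – 28 Apr 2032: 119 days, exemption €301,000 → (€585,000 − €301,000) × 3.15% × 119/366 = €2,908.6721
29 Apr – 31 Dec 2032: 247 days, exemption €108,000 → (€585,000 − €108,000) × 3.15% × 247/366 = €10,140.1598
Total = €13,048.8320

€13,048.83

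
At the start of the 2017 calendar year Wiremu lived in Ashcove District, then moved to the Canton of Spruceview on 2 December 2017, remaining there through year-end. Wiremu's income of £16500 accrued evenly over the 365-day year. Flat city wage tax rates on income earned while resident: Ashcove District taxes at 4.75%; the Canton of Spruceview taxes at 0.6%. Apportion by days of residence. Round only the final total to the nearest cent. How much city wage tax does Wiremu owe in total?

£727.47

Ashcove District, 1 January – 1 December 2017: 335 days → £16500 × 4.75% × 335/365 = £719.3322
The Canton of Spruceview, 2 December – 31 December 2017: 30 days → £16500 × 0.6% × 30/365 = £8.1370
Total = £727.4692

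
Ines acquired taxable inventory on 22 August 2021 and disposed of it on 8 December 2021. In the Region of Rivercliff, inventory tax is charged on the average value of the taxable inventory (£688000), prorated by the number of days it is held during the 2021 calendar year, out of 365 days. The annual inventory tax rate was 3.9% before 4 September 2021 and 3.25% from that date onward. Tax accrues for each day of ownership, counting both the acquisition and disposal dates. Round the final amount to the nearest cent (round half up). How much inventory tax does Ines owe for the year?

£6836.65

22 August – 3 September 2021: 13 days at 3.9% → £688000 × 3.9% × 13/365 = £955.6603
4 September – 8 December 2021: 96 days at 3.25% → £688000 × 3.25% × 96/365 = £5880.9863
Total = £6836.6466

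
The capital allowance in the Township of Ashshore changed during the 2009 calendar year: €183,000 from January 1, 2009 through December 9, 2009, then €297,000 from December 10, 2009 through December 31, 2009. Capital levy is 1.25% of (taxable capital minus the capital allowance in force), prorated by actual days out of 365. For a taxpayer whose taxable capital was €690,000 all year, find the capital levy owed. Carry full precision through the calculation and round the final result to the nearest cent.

€6,251.61

January 1 – December 9, 2009: 343 days, exemption €183,000 → (€690,000 − €183,000) × 1.25% × 343/365 = €5,955.5137
December 10 – December 31, 2009: 22 days, exemption €297,000 → (€690,000 − €297,000) × 1.25% × 22/365 = €296.0959
Total = €6,251.6096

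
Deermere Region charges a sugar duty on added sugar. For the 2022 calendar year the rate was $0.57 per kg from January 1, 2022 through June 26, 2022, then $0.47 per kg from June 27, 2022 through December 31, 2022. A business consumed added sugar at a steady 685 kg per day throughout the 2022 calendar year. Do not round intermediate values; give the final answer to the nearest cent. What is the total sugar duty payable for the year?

$129636.25

January 1 – June 26, 2022: 177 days × 685 kg/day = 121,245 kg at $0.57/kg → $69109.65
June 27 – December 31, 2022: 188 days × 685 kg/day = 128,780 kg at $0.47/kg → $60526.60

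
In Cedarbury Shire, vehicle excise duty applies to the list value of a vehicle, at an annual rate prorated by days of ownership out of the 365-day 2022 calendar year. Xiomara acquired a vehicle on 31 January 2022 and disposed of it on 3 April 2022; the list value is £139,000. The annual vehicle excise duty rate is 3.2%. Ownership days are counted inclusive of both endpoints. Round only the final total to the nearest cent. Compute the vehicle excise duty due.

£767.74

Days held (31 January – 3 April 2022): 63 out of 365
Tax = £139,000 × 3.2% × 63/365 = £767.7370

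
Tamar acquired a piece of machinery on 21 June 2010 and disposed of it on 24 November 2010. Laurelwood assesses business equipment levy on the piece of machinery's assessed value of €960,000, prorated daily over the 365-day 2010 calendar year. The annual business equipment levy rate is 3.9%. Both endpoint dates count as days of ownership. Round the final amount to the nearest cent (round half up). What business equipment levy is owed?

€16,104.33

Days held (21 June – 24 November 2010): 157 out of 365
Tax = €960,000 × 3.9% × 157/365 = €16,104.3288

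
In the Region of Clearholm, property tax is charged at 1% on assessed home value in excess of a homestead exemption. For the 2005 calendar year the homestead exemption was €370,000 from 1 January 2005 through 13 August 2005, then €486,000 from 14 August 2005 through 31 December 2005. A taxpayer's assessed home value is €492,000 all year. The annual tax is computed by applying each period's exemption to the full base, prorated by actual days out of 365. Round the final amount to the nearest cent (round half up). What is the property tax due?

1 January – 13 August 2005: 225 days, exemption €370,000 → (€492,000 − €370,000) × 1% × 225/365 = €752.0548
14 August – 31 December 2005: 140 days, exemption €486,000 → (€492,000 − €486,000) × 1% × 140/365 = €23.0137
Total = €775.0685

€775.07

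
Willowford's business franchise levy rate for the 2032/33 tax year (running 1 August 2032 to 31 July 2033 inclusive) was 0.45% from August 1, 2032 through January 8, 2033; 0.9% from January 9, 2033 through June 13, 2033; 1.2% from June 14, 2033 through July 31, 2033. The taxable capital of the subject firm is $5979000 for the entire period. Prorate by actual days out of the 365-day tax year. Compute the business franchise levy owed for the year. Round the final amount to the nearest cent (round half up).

August 1, 2032 – January 8, 2033: 161 days at 0.45% → $5979000 × 0.45% × 161/365 = $11867.9055
January 9 – June 13, 2033: 156 days at 0.9% → $5979000 × 0.9% × 156/365 = $22998.6740
June 14 – July 31, 2033: 48 days at 1.2% → $5979000 × 1.2% × 48/365 = $9435.3534
Total = $44301.9329

$44301.93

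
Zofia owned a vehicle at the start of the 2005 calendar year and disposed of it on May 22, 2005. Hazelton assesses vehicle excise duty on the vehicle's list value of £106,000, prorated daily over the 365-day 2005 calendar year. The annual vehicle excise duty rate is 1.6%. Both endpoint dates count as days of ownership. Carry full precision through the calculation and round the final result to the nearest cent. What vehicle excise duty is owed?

Days held (January 1 – May 22, 2005): 142 out of 365
Tax = £106,000 × 1.6% × 142/365 = £659.8137

£659.81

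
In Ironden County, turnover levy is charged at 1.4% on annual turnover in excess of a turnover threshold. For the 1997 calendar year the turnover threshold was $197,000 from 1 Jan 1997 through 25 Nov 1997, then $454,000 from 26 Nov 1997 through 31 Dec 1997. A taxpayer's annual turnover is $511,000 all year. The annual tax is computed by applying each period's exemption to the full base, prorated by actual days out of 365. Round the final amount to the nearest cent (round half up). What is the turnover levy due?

$4,041.13

1 Jan – 25 Nov 1997: 329 days, exemption $197,000 → ($511,000 − $197,000) × 1.4% × 329/365 = $3,962.4219
26 Nov – 31 Dec 1997: 36 days, exemption $454,000 → ($511,000 − $454,000) × 1.4% × 36/365 = $78.7068
Total = $4,041.1288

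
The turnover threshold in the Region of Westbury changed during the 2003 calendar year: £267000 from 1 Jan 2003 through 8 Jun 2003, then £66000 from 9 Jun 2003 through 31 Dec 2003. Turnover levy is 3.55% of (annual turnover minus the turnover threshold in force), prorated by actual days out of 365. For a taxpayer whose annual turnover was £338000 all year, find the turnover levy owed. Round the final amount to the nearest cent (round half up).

1 Jan – 8 Jun 2003: 159 days, exemption £267000 → (£338000 − £267000) × 3.55% × 159/365 = £1097.9712
9 Jun – 31 Dec 2003: 206 days, exemption £66000 → (£338000 − £66000) × 3.55% × 206/365 = £5449.6877
Total = £6547.6589

£6547.66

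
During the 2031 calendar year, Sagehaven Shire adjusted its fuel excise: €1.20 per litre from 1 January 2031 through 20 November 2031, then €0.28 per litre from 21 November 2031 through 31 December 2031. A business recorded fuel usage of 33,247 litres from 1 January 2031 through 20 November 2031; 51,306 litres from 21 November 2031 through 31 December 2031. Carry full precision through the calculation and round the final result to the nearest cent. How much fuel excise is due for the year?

€54,262.08

1 January – 20 November 2031: 33,247 litres at €1.20/litre → €39,896.40
21 November – 31 December 2031: 51,306 litres at €0.28/litre → €14,365.68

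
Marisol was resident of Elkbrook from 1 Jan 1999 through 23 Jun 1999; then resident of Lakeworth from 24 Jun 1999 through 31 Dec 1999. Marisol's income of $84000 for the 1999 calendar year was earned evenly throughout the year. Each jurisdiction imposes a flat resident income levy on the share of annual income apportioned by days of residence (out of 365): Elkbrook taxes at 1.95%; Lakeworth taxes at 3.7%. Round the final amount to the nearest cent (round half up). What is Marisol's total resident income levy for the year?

$2407.23

Elkbrook, 1 Jan – 23 Jun 1999: 174 days → $84000 × 1.95% × 174/365 = $780.8548
Lakeworth, 24 Jun – 31 Dec 1999: 191 days → $84000 × 3.7% × 191/365 = $1626.3781
Total = $2407.2329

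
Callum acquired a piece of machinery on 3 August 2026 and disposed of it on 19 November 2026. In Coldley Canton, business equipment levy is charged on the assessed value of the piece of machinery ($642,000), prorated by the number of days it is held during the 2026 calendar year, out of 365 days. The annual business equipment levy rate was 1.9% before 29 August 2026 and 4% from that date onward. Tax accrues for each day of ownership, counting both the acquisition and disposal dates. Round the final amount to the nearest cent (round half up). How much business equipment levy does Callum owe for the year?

3 August – 28 August 2026: 26 days at 1.9% → $642,000 × 1.9% × 26/365 = $868.8986
29 August – 19 November 2026: 83 days at 4% → $642,000 × 4% × 83/365 = $5,839.5616
Total = $6,708.4603

$6,708.46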